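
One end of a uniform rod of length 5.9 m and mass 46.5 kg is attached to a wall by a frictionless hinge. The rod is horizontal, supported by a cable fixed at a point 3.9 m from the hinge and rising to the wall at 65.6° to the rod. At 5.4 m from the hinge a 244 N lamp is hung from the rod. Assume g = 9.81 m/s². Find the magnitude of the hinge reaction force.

Take torques about the hinge: T sin 65.6° · 3.9 = 46.5×9.81×2.95 + 244×5.4 = 2663.3 N·m.
So T = 2663.3 / (0.9107 × 3.9) = 749.87 N.
ΣF_x = 0: H_x = T cos 65.6° = 309.77 N.
ΣF_y = 0: H_y = (46.5×9.81 + 244) − T sin 65.6° = 700.16 − 682.89 = 17.271 N.
|H| = √(H_x² + H_y²) = √((309.77)² + (17.271)²) = 310.26 N.

|H| ≈ 310 N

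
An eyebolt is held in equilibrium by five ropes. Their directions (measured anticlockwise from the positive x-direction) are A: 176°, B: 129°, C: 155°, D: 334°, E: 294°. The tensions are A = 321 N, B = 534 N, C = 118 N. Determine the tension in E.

T_E ≈ 161 N

Resolve: ΣF_x = 321 cos 176° + 534 cos 129° + 118 cos 155° + T_D cos 334° + T_E cos 294° = 0.
        ΣF_y = 321 sin 176° + 534 sin 129° + 118 sin 155° + T_D sin 334° + T_E sin 294° = 0.
The known terms sum to (-763.2, 487.3) N, so 0.8988 T_D + 0.4067 T_E = 763.2 and -0.4384 T_D − 0.9135 T_E = -487.3.
Solving simultaneously: T_D = 776.4 N, T_E = 160.8 N.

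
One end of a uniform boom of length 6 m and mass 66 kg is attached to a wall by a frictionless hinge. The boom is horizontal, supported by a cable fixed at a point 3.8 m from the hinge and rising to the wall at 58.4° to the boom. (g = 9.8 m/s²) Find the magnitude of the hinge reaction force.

|H| ≈ 342 N

Take torques about the hinge: T sin 58.4° · 3.8 = 66×9.8×3 = 1940.4 N·m.
So T = 1940.4 / (0.8517 × 3.8) = 599.52 N.
ΣF_x = 0: H_x = T cos 58.4° = 314.14 N.
ΣF_y = 0: H_y = (66×9.8) − T sin 58.4° = 646.8 − 510.63 = 136.17 N.
|H| = √(H_x² + H_y²) = √((314.14)² + (136.17)²) = 342.38 N.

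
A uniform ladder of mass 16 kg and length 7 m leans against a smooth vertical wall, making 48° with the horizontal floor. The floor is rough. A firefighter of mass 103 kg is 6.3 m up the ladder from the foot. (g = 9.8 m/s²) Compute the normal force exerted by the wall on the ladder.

N_wall ≈ 889 N

Torques about the foot: N_wall · 7 sin 48° = 16×9.8×3.5 cos 48° + 103×9.8×6.3 cos 48° → N_wall = 888.57 N.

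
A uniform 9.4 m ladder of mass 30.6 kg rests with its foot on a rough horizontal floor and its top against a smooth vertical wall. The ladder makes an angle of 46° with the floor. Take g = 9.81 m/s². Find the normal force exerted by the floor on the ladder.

N_floor ≈ 300 N

ΣF_y = 0: N_floor = 30.6×9.81 = 300.19 N.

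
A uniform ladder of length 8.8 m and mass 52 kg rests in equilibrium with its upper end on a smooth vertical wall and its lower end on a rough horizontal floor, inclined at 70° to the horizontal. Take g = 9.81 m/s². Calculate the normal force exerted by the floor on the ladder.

N_floor ≈ 510 N

ΣF_y = 0: N_floor = 52×9.81 = 510.12 N.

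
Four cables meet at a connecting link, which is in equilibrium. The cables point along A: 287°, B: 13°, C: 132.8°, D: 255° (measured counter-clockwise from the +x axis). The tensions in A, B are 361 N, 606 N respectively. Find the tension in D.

Resolve: ΣF_x = 361 cos 287° + 606 cos 13° + T_C cos 132.8° + T_D cos 255° = 0.
        ΣF_y = 361 sin 287° + 606 sin 13° + T_C sin 132.8° + T_D sin 255° = 0.
The known terms sum to (696, -208.9) N, so -0.6794 T_C − 0.2588 T_D = -696 and 0.7337 T_C − 0.9659 T_D = 208.9.
Solving simultaneously: T_C = 858.4 N, T_D = 435.8 N.

T_D ≈ 436 N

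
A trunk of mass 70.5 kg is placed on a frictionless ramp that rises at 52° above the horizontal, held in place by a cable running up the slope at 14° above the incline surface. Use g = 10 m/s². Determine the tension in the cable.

T ≈ 573 N

Take axes along and perpendicular to the incline. Weight components: W sin 52° = 555.5 N down-slope, W cos 52° = 434 N into the surface.
Along incline: T cos 14° = W sin 52° → T = 572.6 N.
Perpendicular: N = W cos 52° − T sin 14° = 295.5 N.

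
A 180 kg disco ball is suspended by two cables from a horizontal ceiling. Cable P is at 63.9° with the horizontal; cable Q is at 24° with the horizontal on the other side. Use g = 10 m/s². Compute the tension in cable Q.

T_Q ≈ 792 N

Weight W = 180 × 10 = 1800 N acts straight down.
Horizontal: T_P cos 63.9° = T_Q cos 24°  →  T_P = 2.077 T_Q.
Vertical: T_P sin 63.9° + T_Q sin 24° = 1800.
Substituting the horizontal relation into the vertical equation gives 2.272 T_Q = 1800, so T_Q = 792.4 N.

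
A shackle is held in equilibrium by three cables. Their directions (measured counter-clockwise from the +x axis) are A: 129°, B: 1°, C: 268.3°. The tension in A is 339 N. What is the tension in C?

Resolve: ΣF_x = 339 cos 129° + T_B cos 1° + T_C cos 268.3° = 0.
        ΣF_y = 339 sin 129° + T_B sin 1° + T_C sin 268.3° = 0.
The known terms sum to (-213.3, 263.5) N, so 0.9998 T_B − 0.0297 T_C = 213.3 and 0.0175 T_B − 0.9996 T_C = -263.5.
Solving simultaneously: T_B = 221.3 N, T_C = 267.4 N.

T_C ≈ 267 N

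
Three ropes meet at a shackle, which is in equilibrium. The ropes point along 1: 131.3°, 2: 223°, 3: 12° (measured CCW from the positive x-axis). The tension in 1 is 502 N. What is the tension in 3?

Resolve: ΣF_x = 502 cos 131.3° + T_2 cos 223° + T_3 cos 12° = 0.
        ΣF_y = 502 sin 131.3° + T_2 sin 223° + T_3 sin 12° = 0.
The known terms sum to (-331.3, 377.1) N, so -0.7314 T_2 + 0.9781 T_3 = 331.3 and -0.6820 T_2 + 0.2079 T_3 = -377.1.
Solving simultaneously: T_2 = 850 N, T_3 = 974.3 N.

T_3 ≈ 974 N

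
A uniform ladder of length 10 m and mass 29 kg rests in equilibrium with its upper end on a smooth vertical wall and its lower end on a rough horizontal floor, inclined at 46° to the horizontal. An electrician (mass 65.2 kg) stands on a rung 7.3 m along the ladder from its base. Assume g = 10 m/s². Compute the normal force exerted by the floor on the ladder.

ΣF_y = 0: N_floor = 29×10 + 65.2×10 = 942 N.

N_floor ≈ 942 N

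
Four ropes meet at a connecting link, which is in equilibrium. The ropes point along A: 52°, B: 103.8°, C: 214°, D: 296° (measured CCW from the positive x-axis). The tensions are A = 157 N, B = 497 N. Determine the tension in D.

T_D ≈ 520 N

Resolve: ΣF_x = 157 cos 52° + 497 cos 103.8° + T_C cos 214° + T_D cos 296° = 0.
        ΣF_y = 157 sin 52° + 497 sin 103.8° + T_C sin 214° + T_D sin 296° = 0.
The known terms sum to (-21.89, 606.4) N, so -0.8290 T_C + 0.4384 T_D = 21.89 and -0.5592 T_C − 0.8988 T_D = -606.4.
Solving simultaneously: T_C = 248.6 N, T_D = 520 N.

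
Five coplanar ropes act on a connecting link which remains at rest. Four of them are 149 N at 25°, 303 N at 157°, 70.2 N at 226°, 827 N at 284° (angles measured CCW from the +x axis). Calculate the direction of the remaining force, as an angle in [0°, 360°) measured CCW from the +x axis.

Sum the known components: ΣF_x = 7.431 N, ΣF_y = -671.6 N.
For equilibrium the remaining force must supply (−ΣF_x, −ΣF_y) = (-7.431, 671.6) N.
Magnitude = √((-7.431)² + (671.6)²) = 671.6 N; direction = atan2(671.6, -7.431) = 90.6°.

θ ≈ 90.6°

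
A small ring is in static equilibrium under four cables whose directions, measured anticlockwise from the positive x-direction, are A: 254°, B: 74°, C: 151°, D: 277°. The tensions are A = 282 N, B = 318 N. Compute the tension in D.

T_D ≈ 43.4 N

Resolve: ΣF_x = 282 cos 254° + 318 cos 74° + T_C cos 151° + T_D cos 277° = 0.
        ΣF_y = 282 sin 254° + 318 sin 74° + T_C sin 151° + T_D sin 277° = 0.
The known terms sum to (9.923, 34.61) N, so -0.8746 T_C + 0.1219 T_D = -9.923 and 0.4848 T_C − 0.9925 T_D = -34.61.
Solving simultaneously: T_C = 17.39 N, T_D = 43.36 N.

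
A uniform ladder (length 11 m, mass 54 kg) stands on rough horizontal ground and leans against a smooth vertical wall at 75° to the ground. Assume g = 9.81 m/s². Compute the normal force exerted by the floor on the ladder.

ΣF_y = 0: N_floor = 54×9.81 = 529.74 N.

N_floor ≈ 530 N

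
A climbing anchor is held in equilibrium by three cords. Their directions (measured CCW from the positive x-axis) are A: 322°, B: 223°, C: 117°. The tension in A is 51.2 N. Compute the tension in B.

Resolve: ΣF_x = 51.2 cos 322° + T_B cos 223° + T_C cos 117° = 0.
        ΣF_y = 51.2 sin 322° + T_B sin 223° + T_C sin 117° = 0.
The known terms sum to (40.35, -31.52) N, so -0.7314 T_B − 0.4540 T_C = -40.35 and -0.6820 T_B + 0.8910 T_C = 31.52.
Solving simultaneously: T_B = 22.51 N, T_C = 52.61 N.

T_B ≈ 22.5 N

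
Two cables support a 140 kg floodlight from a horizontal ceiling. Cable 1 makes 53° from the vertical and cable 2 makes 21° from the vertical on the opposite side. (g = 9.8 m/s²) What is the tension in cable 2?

T_2 ≈ 1140 N

Angles from the horizontal: cable 1 is 90° − 53° = 37°, cable 2 is 90° − 21° = 69°.
Weight W = 140 × 9.8 = 1372 N acts straight down.
Horizontal: T_1 cos 37° = T_2 cos 69°  →  T_1 = 0.4487 T_2.
Vertical: T_1 sin 37° + T_2 sin 69° = 1372.
Substituting the horizontal relation into the vertical equation gives 1.204 T_2 = 1372, so T_2 = 1140 N.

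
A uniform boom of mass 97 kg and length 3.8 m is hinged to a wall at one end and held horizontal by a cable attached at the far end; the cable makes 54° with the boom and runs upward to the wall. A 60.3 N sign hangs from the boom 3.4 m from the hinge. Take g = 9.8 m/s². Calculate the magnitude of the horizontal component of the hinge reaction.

Take torques about the hinge: T sin 54° · 3.8 = 97×9.8×1.9 + 60.3×3.4 = 2011.2 N·m.
So T = 2011.2 / (0.8090 × 3.8) = 654.19 N.
ΣF_x = 0: H_x = T cos 54° = 384.52 N.

H_x ≈ 385 N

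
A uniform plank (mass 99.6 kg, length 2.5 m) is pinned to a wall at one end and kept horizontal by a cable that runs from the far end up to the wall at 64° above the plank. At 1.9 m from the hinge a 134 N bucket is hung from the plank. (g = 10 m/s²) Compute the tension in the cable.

Take torques about the hinge: T sin 64° · 2.5 = 99.6×10×1.25 + 134×1.9 = 1499.6 N·m.
So T = 1499.6 / (0.8988 × 2.5) = 667.38 N.

T ≈ 667 N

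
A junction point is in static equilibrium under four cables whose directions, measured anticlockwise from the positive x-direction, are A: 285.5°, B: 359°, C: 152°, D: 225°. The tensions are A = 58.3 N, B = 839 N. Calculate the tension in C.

T_C ≈ 684 N

Resolve: ΣF_x = 58.3 cos 285.5° + 839 cos 359° + T_C cos 152° + T_D cos 225° = 0.
        ΣF_y = 58.3 sin 285.5° + 839 sin 359° + T_C sin 152° + T_D sin 225° = 0.
The known terms sum to (854.5, -70.82) N, so -0.8829 T_C − 0.7071 T_D = -854.5 and 0.4695 T_C − 0.7071 T_D = 70.82.
Solving simultaneously: T_C = 684.2 N, T_D = 354.1 N.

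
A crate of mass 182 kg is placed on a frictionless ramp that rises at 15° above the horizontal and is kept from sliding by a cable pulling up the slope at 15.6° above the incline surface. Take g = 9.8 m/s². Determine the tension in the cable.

T ≈ 479 N

Take axes along and perpendicular to the incline. Weight components: W sin 15° = 461.6 N down-slope, W cos 15° = 1723 N into the surface.
Along incline: T cos 15.6° = W sin 15° → T = 479.3 N.
Perpendicular: N = W cos 15° − T sin 15.6° = 1594 N.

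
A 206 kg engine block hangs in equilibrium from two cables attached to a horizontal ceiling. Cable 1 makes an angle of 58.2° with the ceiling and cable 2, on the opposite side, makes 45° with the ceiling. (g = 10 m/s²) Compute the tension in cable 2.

T_2 ≈ 1110 N

Weight W = 206 × 10 = 2060 N acts straight down.
Horizontal: T_1 cos 58.2° = T_2 cos 45°  →  T_1 = 1.342 T_2.
Vertical: T_1 sin 58.2° + T_2 sin 45° = 2060.
Substituting the horizontal relation into the vertical equation gives 1.848 T_2 = 2060, so T_2 = 1115 N.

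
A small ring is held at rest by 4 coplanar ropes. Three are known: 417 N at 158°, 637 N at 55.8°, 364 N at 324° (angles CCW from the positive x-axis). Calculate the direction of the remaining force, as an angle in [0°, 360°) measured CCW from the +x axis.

Sum the known components: ΣF_x = 265.9 N, ΣF_y = 469.1 N.
For equilibrium the remaining force must supply (−ΣF_x, −ΣF_y) = (-265.9, -469.1) N.
Magnitude = √((-265.9)² + (-469.1)²) = 539.2 N; direction = atan2(-469.1, -265.9) = 240.5°.

θ ≈ 240°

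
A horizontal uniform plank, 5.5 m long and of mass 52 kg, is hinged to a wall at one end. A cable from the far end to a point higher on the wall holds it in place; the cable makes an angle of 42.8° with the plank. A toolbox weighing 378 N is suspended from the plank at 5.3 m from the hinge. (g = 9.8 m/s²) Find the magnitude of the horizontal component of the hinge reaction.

H_x ≈ 669 N

Take torques about the hinge: T sin 42.8° · 5.5 = 52×9.8×2.75 + 378×5.3 = 3404.8 N·m.
So T = 3404.8 / (0.6794 × 5.5) = 911.12 N.
ΣF_x = 0: H_x = T cos 42.8° = 668.52 N.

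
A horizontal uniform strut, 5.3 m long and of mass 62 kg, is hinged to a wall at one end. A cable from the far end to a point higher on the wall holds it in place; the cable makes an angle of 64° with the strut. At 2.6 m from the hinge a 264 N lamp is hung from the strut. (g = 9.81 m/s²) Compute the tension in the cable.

T ≈ 482 N

Take torques about the hinge: T sin 64° · 5.3 = 62×9.81×2.65 + 264×2.6 = 2298.2 N·m.
So T = 2298.2 / (0.8988 × 5.3) = 482.45 N.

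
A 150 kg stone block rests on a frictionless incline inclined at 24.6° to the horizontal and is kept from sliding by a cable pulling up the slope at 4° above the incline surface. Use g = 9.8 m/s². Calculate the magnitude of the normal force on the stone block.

N ≈ 1290 N

Take axes along and perpendicular to the incline. Weight components: W sin 24.6° = 611.9 N down-slope, W cos 24.6° = 1337 N into the surface.
Along incline: T cos 4° = W sin 24.6° → T = 613.4 N.
Perpendicular: N = W cos 24.6° − T sin 4° = 1294 N.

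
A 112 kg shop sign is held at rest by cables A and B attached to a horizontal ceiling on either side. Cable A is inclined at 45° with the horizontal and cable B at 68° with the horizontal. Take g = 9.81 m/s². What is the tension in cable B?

Weight W = 112 × 9.81 = 1099 N acts straight down.
Horizontal: T_A cos 45° = T_B cos 68°  →  T_A = 0.5298 T_B.
Vertical: T_A sin 45° + T_B sin 68° = 1099.
Substituting the horizontal relation into the vertical equation gives 1.302 T_B = 1099, so T_B = 844 N.

T_B ≈ 844 N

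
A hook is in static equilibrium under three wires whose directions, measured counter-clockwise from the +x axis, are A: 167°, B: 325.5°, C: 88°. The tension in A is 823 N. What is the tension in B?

T_B ≈ 958 N

Resolve: ΣF_x = 823 cos 167° + T_B cos 325.5° + T_C cos 88° = 0.
        ΣF_y = 823 sin 167° + T_B sin 325.5° + T_C sin 88° = 0.
The known terms sum to (-801.9, 185.1) N, so 0.8241 T_B + 0.0349 T_C = 801.9 and -0.5664 T_B + 0.9994 T_C = -185.1.
Solving simultaneously: T_B = 957.9 N, T_C = 357.6 N.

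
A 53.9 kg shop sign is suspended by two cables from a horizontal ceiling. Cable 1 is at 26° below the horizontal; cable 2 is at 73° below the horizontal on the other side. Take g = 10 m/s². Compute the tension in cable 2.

Weight W = 53.9 × 10 = 539 N acts straight down.
Horizontal: T_1 cos 26° = T_2 cos 73°  →  T_1 = 0.3253 T_2.
Vertical: T_1 sin 26° + T_2 sin 73° = 539.
Substituting the horizontal relation into the vertical equation gives 1.099 T_2 = 539, so T_2 = 490.5 N.

T_2 ≈ 490 N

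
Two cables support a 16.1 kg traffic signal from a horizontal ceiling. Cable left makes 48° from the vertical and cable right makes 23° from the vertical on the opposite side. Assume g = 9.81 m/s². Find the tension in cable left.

Angles from the horizontal: cable left is 90° − 48° = 42°, cable right is 90° − 23° = 67°.
Weight W = 16.1 × 9.81 = 157.9 N acts straight down.
Horizontal: T_left cos 42° = T_right cos 67°  →  T_right = 1.902 T_left.
Vertical: T_left sin 42° + T_right sin 67° = 157.9.
Substituting the horizontal relation into the vertical equation gives 2.42 T_left = 157.9, so T_left = 65.27 N.

T_left ≈ 65.3 N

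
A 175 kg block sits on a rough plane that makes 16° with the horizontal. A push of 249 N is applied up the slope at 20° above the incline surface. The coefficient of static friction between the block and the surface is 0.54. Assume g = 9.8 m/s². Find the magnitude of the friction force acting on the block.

f ≈ 239 N

Axes along / perpendicular to the incline. W sin 16° = 472.7 N down-slope; W cos 16° = 1649 N into the surface.
Perpendicular: N = W cos 16° − P sin 20° = 1649 − 85.16 = 1563 N.
Along incline: P cos 20° + f = W sin 16° (friction acts up-slope) → f = 472.7 − 234 = 238.7 N.
|f| = 238.7 N ≤ μN = 844.2 N, so the block is indeed static.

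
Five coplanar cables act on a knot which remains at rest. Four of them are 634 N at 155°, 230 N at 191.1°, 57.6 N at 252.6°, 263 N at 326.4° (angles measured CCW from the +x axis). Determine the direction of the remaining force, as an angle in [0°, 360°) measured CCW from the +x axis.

Sum the known components: ΣF_x = -598.5 N, ΣF_y = 23.15 N.
For equilibrium the remaining force must supply (−ΣF_x, −ΣF_y) = (598.5, -23.15) N.
Magnitude = √((598.5)² + (-23.15)²) = 598.9 N; direction = atan2(-23.15, 598.5) = 357.8°.

θ ≈ 358°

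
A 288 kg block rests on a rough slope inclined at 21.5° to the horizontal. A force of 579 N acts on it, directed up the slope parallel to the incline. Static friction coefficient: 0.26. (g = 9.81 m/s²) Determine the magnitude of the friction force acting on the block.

Axes along / perpendicular to the incline. W sin 21.5° = 1035 N down-slope; W cos 21.5° = 2629 N into the surface.
Perpendicular: N = W cos 21.5° − P sin 0° = 2629 − 0 = 2629 N.
Along incline: P cos 0° + f = W sin 21.5° (friction acts up-slope) → f = 1035 − 579 = 456.5 N.
|f| = 456.5 N ≤ μN = 683.5 N, so the block is indeed static.

f ≈ 456 N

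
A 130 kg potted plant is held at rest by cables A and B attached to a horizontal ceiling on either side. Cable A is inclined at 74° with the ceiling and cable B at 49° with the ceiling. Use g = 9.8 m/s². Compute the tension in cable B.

T_B ≈ 419 N

Weight W = 130 × 9.8 = 1274 N acts straight down.
Horizontal: T_A cos 74° = T_B cos 49°  →  T_A = 2.38 T_B.
Vertical: T_A sin 74° + T_B sin 49° = 1274.
Substituting the horizontal relation into the vertical equation gives 3.043 T_B = 1274, so T_B = 418.7 N.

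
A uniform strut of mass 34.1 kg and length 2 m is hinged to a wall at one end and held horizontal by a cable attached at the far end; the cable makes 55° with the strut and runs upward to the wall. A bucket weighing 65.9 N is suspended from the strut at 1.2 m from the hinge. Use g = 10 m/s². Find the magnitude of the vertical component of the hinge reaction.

Take torques about the hinge: T sin 55° · 2 = 34.1×10×1 + 65.9×1.2 = 420.08 N·m.
So T = 420.08 / (0.8192 × 2) = 256.41 N.
ΣF_y = 0: H_y = (34.1×10 + 65.9) − T sin 55° = 406.9 − 210.04 = 196.86 N.

|H_y| ≈ 197 N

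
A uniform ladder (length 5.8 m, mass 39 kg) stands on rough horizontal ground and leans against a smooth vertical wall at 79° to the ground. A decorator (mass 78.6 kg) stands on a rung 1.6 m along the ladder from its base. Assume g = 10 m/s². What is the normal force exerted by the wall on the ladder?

Torques about the foot: N_wall · 5.8 sin 79° = 39×10×2.9 cos 79° + 78.6×10×1.6 cos 79° → N_wall = 80.051 N.

N_wall ≈ 80.1 N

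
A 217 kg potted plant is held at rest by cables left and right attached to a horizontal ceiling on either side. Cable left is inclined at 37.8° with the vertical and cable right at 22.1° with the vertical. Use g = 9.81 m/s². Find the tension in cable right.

T_right ≈ 1510 N

Angles from the horizontal: cable left is 90° − 37.8° = 52.2°, cable right is 90° − 22.1° = 67.9°.
Weight W = 217 × 9.81 = 2129 N acts straight down.
Horizontal: T_left cos 52.2° = T_right cos 67.9°  →  T_left = 0.6138 T_right.
Vertical: T_left sin 52.2° + T_right sin 67.9° = 2129.
Substituting the horizontal relation into the vertical equation gives 1.412 T_right = 2129, so T_right = 1508 N.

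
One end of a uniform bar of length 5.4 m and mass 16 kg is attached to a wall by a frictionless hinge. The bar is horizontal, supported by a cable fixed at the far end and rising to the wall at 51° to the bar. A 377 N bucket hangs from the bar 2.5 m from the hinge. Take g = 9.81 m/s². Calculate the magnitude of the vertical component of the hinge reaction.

Take torques about the hinge: T sin 51° · 5.4 = 16×9.81×2.7 + 377×2.5 = 1366.3 N·m.
So T = 1366.3 / (0.7771 × 5.4) = 325.57 N.
ΣF_y = 0: H_y = (16×9.81 + 377) − T sin 51° = 533.96 − 253.02 = 280.94 N.

|H_y| ≈ 281 N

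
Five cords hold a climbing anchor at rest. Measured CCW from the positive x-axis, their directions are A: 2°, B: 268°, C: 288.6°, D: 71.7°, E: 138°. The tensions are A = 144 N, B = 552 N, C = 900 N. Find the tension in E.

T_E ≈ 907 N

Resolve: ΣF_x = 144 cos 2° + 552 cos 268° + 900 cos 288.6° + T_D cos 71.7° + T_E cos 138° = 0.
        ΣF_y = 144 sin 2° + 552 sin 268° + 900 sin 288.6° + T_D sin 71.7° + T_E sin 138° = 0.
The known terms sum to (411.7, -1400) N, so 0.3140 T_D − 0.7431 T_E = -411.7 and 0.9494 T_D + 0.6691 T_E = 1400.
Solving simultaneously: T_D = 835.1 N, T_E = 906.8 N.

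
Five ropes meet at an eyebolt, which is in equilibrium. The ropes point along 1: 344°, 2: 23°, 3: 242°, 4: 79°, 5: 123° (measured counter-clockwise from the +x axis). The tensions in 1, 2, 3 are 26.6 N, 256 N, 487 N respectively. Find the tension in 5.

T_5 ≈ 139 N

Resolve: ΣF_x = 26.6 cos 344° + 256 cos 23° + 487 cos 242° + T_4 cos 79° + T_5 cos 123° = 0.
        ΣF_y = 26.6 sin 344° + 256 sin 23° + 487 sin 242° + T_4 sin 79° + T_5 sin 123° = 0.
The known terms sum to (32.59, -337.3) N, so 0.1908 T_4 − 0.5446 T_5 = -32.59 and 0.9816 T_4 + 0.8387 T_5 = 337.3.
Solving simultaneously: T_4 = 225.1 N, T_5 = 138.7 N.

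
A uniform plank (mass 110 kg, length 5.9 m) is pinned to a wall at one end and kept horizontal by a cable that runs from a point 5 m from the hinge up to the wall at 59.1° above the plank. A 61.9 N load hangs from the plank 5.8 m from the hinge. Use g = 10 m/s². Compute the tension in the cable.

Take torques about the hinge: T sin 59.1° · 5 = 110×10×2.95 + 61.9×5.8 = 3604 N·m.
So T = 3604 / (0.8581 × 5) = 840.03 N.

T ≈ 840 N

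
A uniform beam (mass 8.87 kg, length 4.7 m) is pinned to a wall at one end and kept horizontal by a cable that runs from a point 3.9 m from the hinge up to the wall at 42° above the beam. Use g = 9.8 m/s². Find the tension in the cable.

T ≈ 78.3 N

Take torques about the hinge: T sin 42° · 3.9 = 8.87×9.8×2.35 = 204.28 N·m.
So T = 204.28 / (0.6691 × 3.9) = 78.278 N.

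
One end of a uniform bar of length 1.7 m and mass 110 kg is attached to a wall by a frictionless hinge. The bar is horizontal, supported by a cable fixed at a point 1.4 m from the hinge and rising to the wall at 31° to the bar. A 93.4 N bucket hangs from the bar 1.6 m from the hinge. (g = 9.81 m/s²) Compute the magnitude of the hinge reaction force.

Take torques about the hinge: T sin 31° · 1.4 = 110×9.81×0.85 + 93.4×1.6 = 1066.7 N·m.
So T = 1066.7 / (0.5150 × 1.4) = 1479.3 N.
ΣF_x = 0: H_x = T cos 31° = 1268 N.
ΣF_y = 0: H_y = (110×9.81 + 93.4) − T sin 31° = 1172.5 − 761.91 = 410.59 N.
|H| = √(H_x² + H_y²) = √((1268)² + (410.59)²) = 1332.9 N.

|H| ≈ 1330 N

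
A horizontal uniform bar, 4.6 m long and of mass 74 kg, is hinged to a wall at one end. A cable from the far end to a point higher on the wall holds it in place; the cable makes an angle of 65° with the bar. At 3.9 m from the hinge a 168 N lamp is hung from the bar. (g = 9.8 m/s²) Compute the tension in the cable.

Take torques about the hinge: T sin 65° · 4.6 = 74×9.8×2.3 + 168×3.9 = 2323.2 N·m.
So T = 2323.2 / (0.9063 × 4.6) = 557.24 N.

T ≈ 557 N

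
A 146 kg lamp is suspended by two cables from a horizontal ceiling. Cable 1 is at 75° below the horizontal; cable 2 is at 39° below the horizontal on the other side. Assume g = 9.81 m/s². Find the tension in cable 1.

Weight W = 146 × 9.81 = 1432 N acts straight down.
Horizontal: T_1 cos 75° = T_2 cos 39°  →  T_2 = 0.333 T_1.
Vertical: T_1 sin 75° + T_2 sin 39° = 1432.
Substituting the horizontal relation into the vertical equation gives 1.176 T_1 = 1432, so T_1 = 1218 N.

T_1 ≈ 1220 N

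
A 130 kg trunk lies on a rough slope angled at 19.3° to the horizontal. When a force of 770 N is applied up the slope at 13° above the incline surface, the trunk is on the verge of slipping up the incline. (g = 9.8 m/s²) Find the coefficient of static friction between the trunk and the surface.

On the verge of sliding up the incline, friction is at its maximum μN and acts down the slope.
Perpendicular to incline: N = W cos 19.3° − P sin 13° = 1202 − 173.2 = 1029 N.
Along incline: P cos 13° − μN = W sin 19.3° → μ = −(W sin 19.3° − P cos 13°) / N = 0.3199.

μ ≈ 0.320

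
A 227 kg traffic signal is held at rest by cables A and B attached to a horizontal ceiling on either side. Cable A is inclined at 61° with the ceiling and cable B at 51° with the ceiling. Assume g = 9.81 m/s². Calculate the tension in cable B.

T_B ≈ 1160 N

Weight W = 227 × 9.81 = 2227 N acts straight down.
Horizontal: T_A cos 61° = T_B cos 51°  →  T_A = 1.298 T_B.
Vertical: T_A sin 61° + T_B sin 51° = 2227.
Substituting the horizontal relation into the vertical equation gives 1.912 T_B = 2227, so T_B = 1164 N.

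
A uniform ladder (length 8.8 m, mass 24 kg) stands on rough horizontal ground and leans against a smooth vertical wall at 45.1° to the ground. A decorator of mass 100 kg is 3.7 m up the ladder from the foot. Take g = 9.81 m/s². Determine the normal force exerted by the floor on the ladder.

ΣF_y = 0: N_floor = 24×9.81 + 100×9.81 = 1216.4 N.

N_floor ≈ 1220 N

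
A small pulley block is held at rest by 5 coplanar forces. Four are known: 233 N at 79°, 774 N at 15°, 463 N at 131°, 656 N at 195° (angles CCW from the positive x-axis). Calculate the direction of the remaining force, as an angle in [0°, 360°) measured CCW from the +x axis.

θ ≈ 283°

Sum the known components: ΣF_x = -145.3 N, ΣF_y = 608.7 N.
For equilibrium the remaining force must supply (−ΣF_x, −ΣF_y) = (145.3, -608.7) N.
Magnitude = √((145.3)² + (-608.7)²) = 625.8 N; direction = atan2(-608.7, 145.3) = 283.4°.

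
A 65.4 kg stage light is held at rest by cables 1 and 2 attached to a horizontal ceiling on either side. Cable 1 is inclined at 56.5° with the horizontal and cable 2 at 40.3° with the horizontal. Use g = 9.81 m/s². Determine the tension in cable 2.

Weight W = 65.4 × 9.81 = 641.6 N acts straight down.
Horizontal: T_1 cos 56.5° = T_2 cos 40.3°  →  T_1 = 1.382 T_2.
Vertical: T_1 sin 56.5° + T_2 sin 40.3° = 641.6.
Substituting the horizontal relation into the vertical equation gives 1.799 T_2 = 641.6, so T_2 = 356.6 N.

T_2 ≈ 357 N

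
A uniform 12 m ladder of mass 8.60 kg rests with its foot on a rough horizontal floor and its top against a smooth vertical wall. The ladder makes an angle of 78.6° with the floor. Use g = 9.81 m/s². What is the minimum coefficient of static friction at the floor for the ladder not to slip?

ΣF_y = 0: N_floor = 8.60×9.81 = 84.366 N.
Torques about the foot: N_wall · 12 sin 78.6° = 8.60×9.81×6 cos 78.6° → N_wall = 8.5056 N.
ΣF_x = 0: f_floor = N_wall = 8.5056 N.
μ_min = f_floor / N_floor = 8.5056 / 84.366 = 0.1008.

μ_min ≈ 0.101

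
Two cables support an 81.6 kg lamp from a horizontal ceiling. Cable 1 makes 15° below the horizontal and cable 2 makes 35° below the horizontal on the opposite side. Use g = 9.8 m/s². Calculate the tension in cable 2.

Weight W = 81.6 × 9.8 = 799.7 N acts straight down.
Horizontal: T_1 cos 15° = T_2 cos 35°  →  T_1 = 0.848 T_2.
Vertical: T_1 sin 15° + T_2 sin 35° = 799.7.
Substituting the horizontal relation into the vertical equation gives 0.7931 T_2 = 799.7, so T_2 = 1008 N.

T_2 ≈ 1010 N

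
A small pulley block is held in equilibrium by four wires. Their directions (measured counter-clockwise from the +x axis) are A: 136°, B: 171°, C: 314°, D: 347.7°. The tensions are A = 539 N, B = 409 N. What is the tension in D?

T_D ≈ 478 N

Resolve: ΣF_x = 539 cos 136° + 409 cos 171° + T_C cos 314° + T_D cos 347.7° = 0.
        ΣF_y = 539 sin 136° + 409 sin 171° + T_C sin 314° + T_D sin 347.7° = 0.
The known terms sum to (-791.7, 438.4) N, so 0.6947 T_C + 0.9770 T_D = 791.7 and -0.7193 T_C − 0.2130 T_D = -438.4.
Solving simultaneously: T_C = 468 N, T_D = 477.5 N.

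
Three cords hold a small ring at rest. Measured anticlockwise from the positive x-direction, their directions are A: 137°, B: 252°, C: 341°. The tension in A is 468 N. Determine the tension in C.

T_C ≈ 424 N

Resolve: ΣF_x = 468 cos 137° + T_B cos 252° + T_C cos 341° = 0.
        ΣF_y = 468 sin 137° + T_B sin 252° + T_C sin 341° = 0.
The known terms sum to (-342.3, 319.2) N, so -0.3090 T_B + 0.9455 T_C = 342.3 and -0.9511 T_B − 0.3256 T_C = -319.2.
Solving simultaneously: T_B = 190.4 N, T_C = 424.2 N.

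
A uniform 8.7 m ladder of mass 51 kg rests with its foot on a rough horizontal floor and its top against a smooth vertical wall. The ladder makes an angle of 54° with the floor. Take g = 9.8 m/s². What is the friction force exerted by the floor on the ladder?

Torques about the foot: N_wall · 8.7 sin 54° = 51×9.8×4.35 cos 54° → N_wall = 181.56 N.
ΣF_x = 0: f_floor = N_wall = 181.56 N.

f ≈ 182 N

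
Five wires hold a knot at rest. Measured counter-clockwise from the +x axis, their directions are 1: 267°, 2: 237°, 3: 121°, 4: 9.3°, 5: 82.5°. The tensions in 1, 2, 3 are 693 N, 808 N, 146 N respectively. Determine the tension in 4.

Resolve: ΣF_x = 693 cos 267° + 808 cos 237° + 146 cos 121° + T_4 cos 9.3° + T_5 cos 82.5° = 0.
        ΣF_y = 693 sin 267° + 808 sin 237° + 146 sin 121° + T_4 sin 9.3° + T_5 sin 82.5° = 0.
The known terms sum to (-551.5, -1245) N, so 0.9869 T_4 + 0.1305 T_5 = 551.5 and 0.1616 T_4 + 0.9914 T_5 = 1245.
Solving simultaneously: T_4 = 401.5 N, T_5 = 1190 N.

T_4 ≈ 402 N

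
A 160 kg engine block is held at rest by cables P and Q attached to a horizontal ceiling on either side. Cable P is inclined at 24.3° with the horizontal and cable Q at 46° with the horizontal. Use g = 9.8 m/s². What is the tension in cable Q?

Weight W = 160 × 9.8 = 1568 N acts straight down.
Horizontal: T_P cos 24.3° = T_Q cos 46°  →  T_P = 0.7622 T_Q.
Vertical: T_P sin 24.3° + T_Q sin 46° = 1568.
Substituting the horizontal relation into the vertical equation gives 1.033 T_Q = 1568, so T_Q = 1518 N.

T_Q ≈ 1520 N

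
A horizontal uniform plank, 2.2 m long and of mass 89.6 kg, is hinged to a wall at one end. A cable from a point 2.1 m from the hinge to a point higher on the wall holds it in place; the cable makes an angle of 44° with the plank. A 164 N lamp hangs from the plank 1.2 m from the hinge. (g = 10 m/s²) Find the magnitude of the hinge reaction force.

|H| ≈ 766 N

Take torques about the hinge: T sin 44° · 2.1 = 89.6×10×1.1 + 164×1.2 = 1182.4 N·m.
So T = 1182.4 / (0.6947 × 2.1) = 810.54 N.
ΣF_x = 0: H_x = T cos 44° = 583.05 N.
ΣF_y = 0: H_y = (89.6×10 + 164) − T sin 44° = 1060 − 563.05 = 496.95 N.
|H| = √(H_x² + H_y²) = √((583.05)² + (496.95)²) = 766.1 N.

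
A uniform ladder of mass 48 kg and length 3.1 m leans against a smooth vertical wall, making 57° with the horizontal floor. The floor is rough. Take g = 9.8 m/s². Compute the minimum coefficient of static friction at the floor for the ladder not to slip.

μ_min ≈ 0.325

ΣF_y = 0: N_floor = 48×9.8 = 470.4 N.
Torques about the foot: N_wall · 3.1 sin 57° = 48×9.8×1.55 cos 57° → N_wall = 152.74 N.
ΣF_x = 0: f_floor = N_wall = 152.74 N.
μ_min = f_floor / N_floor = 152.74 / 470.4 = 0.3247.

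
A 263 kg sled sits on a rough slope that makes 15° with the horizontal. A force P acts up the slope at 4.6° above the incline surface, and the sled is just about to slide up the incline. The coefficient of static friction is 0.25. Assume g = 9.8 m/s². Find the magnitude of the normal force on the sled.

N ≈ 2390 N

On the verge of sliding up the incline, friction equals μN and acts down the slope.
Perpendicular: N + P sin 4.6° = W cos 15° = 2490 N.
Along incline: P cos 4.6° = W sin 15° + μN  with W sin 15° = 667.1 N.
Solving the pair for P and N: P = 1268 N, N = 2388 N (and f = μN = 597 N).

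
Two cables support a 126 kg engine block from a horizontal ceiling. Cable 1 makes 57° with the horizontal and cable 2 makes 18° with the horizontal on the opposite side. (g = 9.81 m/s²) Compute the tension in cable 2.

T_2 ≈ 697 N

Weight W = 126 × 9.81 = 1236 N acts straight down.
Horizontal: T_1 cos 57° = T_2 cos 18°  →  T_1 = 1.746 T_2.
Vertical: T_1 sin 57° + T_2 sin 18° = 1236.
Substituting the horizontal relation into the vertical equation gives 1.774 T_2 = 1236, so T_2 = 697 N.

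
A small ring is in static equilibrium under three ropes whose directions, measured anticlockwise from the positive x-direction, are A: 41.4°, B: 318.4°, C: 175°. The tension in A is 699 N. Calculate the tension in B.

Resolve: ΣF_x = 699 cos 41.4° + T_B cos 318.4° + T_C cos 175° = 0.
        ΣF_y = 699 sin 41.4° + T_B sin 318.4° + T_C sin 175° = 0.
The known terms sum to (524.3, 462.3) N, so 0.7478 T_B − 0.9962 T_C = -524.3 and -0.6639 T_B + 0.0872 T_C = -462.3.
Solving simultaneously: T_B = 849 N, T_C = 1164 N.

T_B ≈ 849 N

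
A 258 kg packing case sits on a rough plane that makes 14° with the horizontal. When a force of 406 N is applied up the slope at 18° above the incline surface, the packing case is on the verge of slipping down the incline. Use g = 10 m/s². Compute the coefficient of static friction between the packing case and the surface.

On the verge of sliding down the incline, friction is at its maximum μN and acts up the slope.
Perpendicular to incline: N = W cos 14° − P sin 18° = 2503 − 125.5 = 2378 N.
Along incline: P cos 18° + μN = W sin 14° → μ = (W sin 14° − P cos 18°) / N = 0.1001.

μ ≈ 0.100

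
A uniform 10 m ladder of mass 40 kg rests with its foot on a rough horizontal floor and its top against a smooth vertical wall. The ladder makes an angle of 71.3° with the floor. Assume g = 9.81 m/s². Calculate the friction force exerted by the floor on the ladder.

Torques about the foot: N_wall · 10 sin 71.3° = 40×9.81×5 cos 71.3° → N_wall = 66.41 N.
ΣF_x = 0: f_floor = N_wall = 66.41 N.

f ≈ 66.4 N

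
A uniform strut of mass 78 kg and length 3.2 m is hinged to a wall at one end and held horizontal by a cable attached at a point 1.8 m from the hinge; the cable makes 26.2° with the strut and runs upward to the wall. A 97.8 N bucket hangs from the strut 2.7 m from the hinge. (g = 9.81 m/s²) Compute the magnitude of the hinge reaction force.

|H| ≈ 1680 N

Take torques about the hinge: T sin 26.2° · 1.8 = 78×9.81×1.6 + 97.8×2.7 = 1488.3 N·m.
So T = 1488.3 / (0.4415 × 1.8) = 1872.8 N.
ΣF_x = 0: H_x = T cos 26.2° = 1680.4 N.
ΣF_y = 0: H_y = (78×9.81 + 97.8) − T sin 26.2° = 862.98 − 826.86 = 36.12 N.
|H| = √(H_x² + H_y²) = √((1680.4)² + (36.12)²) = 1680.8 N.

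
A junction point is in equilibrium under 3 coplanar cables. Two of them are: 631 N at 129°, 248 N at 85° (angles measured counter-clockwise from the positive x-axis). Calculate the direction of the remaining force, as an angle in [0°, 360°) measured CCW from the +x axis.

Sum the known components: ΣF_x = -375.5 N, ΣF_y = 737.4 N.
For equilibrium the remaining force must supply (−ΣF_x, −ΣF_y) = (375.5, -737.4) N.
Magnitude = √((375.5)² + (-737.4)²) = 827.5 N; direction = atan2(-737.4, 375.5) = 297.0°.

θ ≈ 297°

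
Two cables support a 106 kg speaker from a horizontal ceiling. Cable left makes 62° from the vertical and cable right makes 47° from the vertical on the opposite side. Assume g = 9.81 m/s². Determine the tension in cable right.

Angles from the horizontal: cable left is 90° − 62° = 28°, cable right is 90° − 47° = 43°.
Weight W = 106 × 9.81 = 1040 N acts straight down.
Horizontal: T_left cos 28° = T_right cos 43°  →  T_left = 0.8283 T_right.
Vertical: T_left sin 28° + T_right sin 43° = 1040.
Substituting the horizontal relation into the vertical equation gives 1.071 T_right = 1040, so T_right = 971 N.

T_right ≈ 971 N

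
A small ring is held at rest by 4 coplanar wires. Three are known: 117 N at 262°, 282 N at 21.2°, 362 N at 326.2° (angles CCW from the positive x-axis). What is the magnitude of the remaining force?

Sum the known components: ΣF_x = 547.4 N, ΣF_y = -215.3 N.
For equilibrium the remaining force must supply (−ΣF_x, −ΣF_y) = (-547.4, 215.3) N.
Magnitude = √((-547.4)² + (215.3)²) = 588.2 N; direction = atan2(215.3, -547.4) = 158.5°.

F ≈ 588 N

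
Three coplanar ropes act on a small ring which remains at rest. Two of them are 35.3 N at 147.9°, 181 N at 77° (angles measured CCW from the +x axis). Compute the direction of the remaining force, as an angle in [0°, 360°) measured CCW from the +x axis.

Sum the known components: ΣF_x = 10.81 N, ΣF_y = 195.1 N.
For equilibrium the remaining force must supply (−ΣF_x, −ΣF_y) = (-10.81, -195.1) N.
Magnitude = √((-10.81)² + (-195.1)²) = 195.4 N; direction = atan2(-195.1, -10.81) = 266.8°.

θ ≈ 267°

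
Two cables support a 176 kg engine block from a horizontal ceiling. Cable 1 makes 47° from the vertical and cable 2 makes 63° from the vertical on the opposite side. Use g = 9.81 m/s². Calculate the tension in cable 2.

Angles from the horizontal: cable 1 is 90° − 47° = 43°, cable 2 is 90° − 63° = 27°.
Weight W = 176 × 9.81 = 1727 N acts straight down.
Horizontal: T_1 cos 43° = T_2 cos 27°  →  T_1 = 1.218 T_2.
Vertical: T_1 sin 43° + T_2 sin 27° = 1727.
Substituting the horizontal relation into the vertical equation gives 1.285 T_2 = 1727, so T_2 = 1344 N.

T_2 ≈ 1340 N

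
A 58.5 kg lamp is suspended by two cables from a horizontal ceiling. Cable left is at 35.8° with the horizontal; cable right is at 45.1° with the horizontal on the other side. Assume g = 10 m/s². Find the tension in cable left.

T_left ≈ 418 N

Weight W = 58.5 × 10 = 585 N acts straight down.
Horizontal: T_left cos 35.8° = T_right cos 45.1°  →  T_right = 1.149 T_left.
Vertical: T_left sin 35.8° + T_right sin 45.1° = 585.
Substituting the horizontal relation into the vertical equation gives 1.399 T_left = 585, so T_left = 418.2 N.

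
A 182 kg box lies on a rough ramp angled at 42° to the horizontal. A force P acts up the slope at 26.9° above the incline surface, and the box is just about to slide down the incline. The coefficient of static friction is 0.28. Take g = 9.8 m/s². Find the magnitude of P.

P ≈ 1070 N

On the verge of sliding down the incline, friction equals μN and acts up the slope.
Perpendicular: N + P sin 26.9° = W cos 42° = 1325 N.
Along incline: P cos 26.9° + μN = W sin 42° with W sin 42° = 1193 N.
Solving the pair for P and N: P = 1075 N, N = 839.2 N (and f = μN = 235 N).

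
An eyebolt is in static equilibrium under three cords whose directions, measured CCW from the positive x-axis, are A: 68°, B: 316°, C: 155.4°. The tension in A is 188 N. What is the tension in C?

T_C ≈ 525 N

Resolve: ΣF_x = 188 cos 68° + T_B cos 316° + T_C cos 155.4° = 0.
        ΣF_y = 188 sin 68° + T_B sin 316° + T_C sin 155.4° = 0.
The known terms sum to (70.43, 174.3) N, so 0.7193 T_B − 0.9092 T_C = -70.43 and -0.6947 T_B + 0.4163 T_C = -174.3.
Solving simultaneously: T_B = 565.4 N, T_C = 524.8 N.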